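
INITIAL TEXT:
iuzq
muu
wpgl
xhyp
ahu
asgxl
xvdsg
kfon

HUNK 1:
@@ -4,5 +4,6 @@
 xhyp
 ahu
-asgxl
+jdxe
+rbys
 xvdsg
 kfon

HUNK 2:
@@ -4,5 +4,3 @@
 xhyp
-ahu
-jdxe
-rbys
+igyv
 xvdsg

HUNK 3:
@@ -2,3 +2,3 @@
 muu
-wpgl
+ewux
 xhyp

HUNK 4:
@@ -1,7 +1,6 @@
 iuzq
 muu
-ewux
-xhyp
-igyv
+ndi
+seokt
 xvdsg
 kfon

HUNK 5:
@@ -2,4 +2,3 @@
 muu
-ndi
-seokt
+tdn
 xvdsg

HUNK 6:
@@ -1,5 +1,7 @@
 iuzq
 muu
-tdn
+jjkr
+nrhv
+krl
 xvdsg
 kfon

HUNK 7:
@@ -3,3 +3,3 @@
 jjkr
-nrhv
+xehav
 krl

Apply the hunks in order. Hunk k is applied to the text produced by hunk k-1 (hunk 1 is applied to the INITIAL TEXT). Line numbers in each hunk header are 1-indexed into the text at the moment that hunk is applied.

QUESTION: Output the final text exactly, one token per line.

Hunk 1: at line 4 remove [asgxl] add [jdxe,rbys] -> 9 lines: iuzq muu wpgl xhyp ahu jdxe rbys xvdsg kfon
Hunk 2: at line 4 remove [ahu,jdxe,rbys] add [igyv] -> 7 lines: iuzq muu wpgl xhyp igyv xvdsg kfon
Hunk 3: at line 2 remove [wpgl] add [ewux] -> 7 lines: iuzq muu ewux xhyp igyv xvdsg kfon
Hunk 4: at line 1 remove [ewux,xhyp,igyv] add [ndi,seokt] -> 6 lines: iuzq muu ndi seokt xvdsg kfon
Hunk 5: at line 2 remove [ndi,seokt] add [tdn] -> 5 lines: iuzq muu tdn xvdsg kfon
Hunk 6: at line 1 remove [tdn] add [jjkr,nrhv,krl] -> 7 lines: iuzq muu jjkr nrhv krl xvdsg kfon
Hunk 7: at line 3 remove [nrhv] add [xehav] -> 7 lines: iuzq muu jjkr xehav krl xvdsg kfon

Answer: iuzq
muu
jjkr
xehav
krl
xvdsg
kfon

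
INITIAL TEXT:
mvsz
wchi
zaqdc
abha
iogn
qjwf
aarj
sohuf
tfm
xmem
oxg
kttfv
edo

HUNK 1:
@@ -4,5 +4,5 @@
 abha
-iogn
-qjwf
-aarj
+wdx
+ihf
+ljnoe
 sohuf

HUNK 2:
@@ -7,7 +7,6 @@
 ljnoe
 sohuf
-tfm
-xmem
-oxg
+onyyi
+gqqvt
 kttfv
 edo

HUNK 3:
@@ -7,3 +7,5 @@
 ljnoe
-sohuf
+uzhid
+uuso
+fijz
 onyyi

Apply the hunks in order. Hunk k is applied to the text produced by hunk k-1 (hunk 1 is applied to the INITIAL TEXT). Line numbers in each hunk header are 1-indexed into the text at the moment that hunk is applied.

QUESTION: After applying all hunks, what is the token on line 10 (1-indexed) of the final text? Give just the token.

Answer: fijz

Derivation:
Hunk 1: at line 4 remove [iogn,qjwf,aarj] add [wdx,ihf,ljnoe] -> 13 lines: mvsz wchi zaqdc abha wdx ihf ljnoe sohuf tfm xmem oxg kttfv edo
Hunk 2: at line 7 remove [tfm,xmem,oxg] add [onyyi,gqqvt] -> 12 lines: mvsz wchi zaqdc abha wdx ihf ljnoe sohuf onyyi gqqvt kttfv edo
Hunk 3: at line 7 remove [sohuf] add [uzhid,uuso,fijz] -> 14 lines: mvsz wchi zaqdc abha wdx ihf ljnoe uzhid uuso fijz onyyi gqqvt kttfv edo
Final line 10: fijz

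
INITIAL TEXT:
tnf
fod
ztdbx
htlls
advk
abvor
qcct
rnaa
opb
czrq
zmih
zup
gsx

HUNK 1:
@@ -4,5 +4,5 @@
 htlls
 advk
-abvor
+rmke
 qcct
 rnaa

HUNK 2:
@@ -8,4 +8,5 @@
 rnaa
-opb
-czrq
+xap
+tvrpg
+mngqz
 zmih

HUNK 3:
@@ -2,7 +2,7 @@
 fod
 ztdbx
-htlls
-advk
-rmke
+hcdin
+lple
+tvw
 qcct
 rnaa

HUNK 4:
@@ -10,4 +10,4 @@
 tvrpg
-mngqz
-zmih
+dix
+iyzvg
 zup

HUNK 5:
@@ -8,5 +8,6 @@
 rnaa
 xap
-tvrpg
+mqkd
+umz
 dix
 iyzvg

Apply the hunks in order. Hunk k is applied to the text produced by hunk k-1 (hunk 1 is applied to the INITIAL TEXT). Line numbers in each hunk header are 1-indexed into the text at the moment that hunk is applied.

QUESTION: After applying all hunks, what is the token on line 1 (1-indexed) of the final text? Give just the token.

Answer: tnf

Derivation:
Hunk 1: at line 4 remove [abvor] add [rmke] -> 13 lines: tnf fod ztdbx htlls advk rmke qcct rnaa opb czrq zmih zup gsx
Hunk 2: at line 8 remove [opb,czrq] add [xap,tvrpg,mngqz] -> 14 lines: tnf fod ztdbx htlls advk rmke qcct rnaa xap tvrpg mngqz zmih zup gsx
Hunk 3: at line 2 remove [htlls,advk,rmke] add [hcdin,lple,tvw] -> 14 lines: tnf fod ztdbx hcdin lple tvw qcct rnaa xap tvrpg mngqz zmih zup gsx
Hunk 4: at line 10 remove [mngqz,zmih] add [dix,iyzvg] -> 14 lines: tnf fod ztdbx hcdin lple tvw qcct rnaa xap tvrpg dix iyzvg zup gsx
Hunk 5: at line 8 remove [tvrpg] add [mqkd,umz] -> 15 lines: tnf fod ztdbx hcdin lple tvw qcct rnaa xap mqkd umz dix iyzvg zup gsx
Final line 1: tnf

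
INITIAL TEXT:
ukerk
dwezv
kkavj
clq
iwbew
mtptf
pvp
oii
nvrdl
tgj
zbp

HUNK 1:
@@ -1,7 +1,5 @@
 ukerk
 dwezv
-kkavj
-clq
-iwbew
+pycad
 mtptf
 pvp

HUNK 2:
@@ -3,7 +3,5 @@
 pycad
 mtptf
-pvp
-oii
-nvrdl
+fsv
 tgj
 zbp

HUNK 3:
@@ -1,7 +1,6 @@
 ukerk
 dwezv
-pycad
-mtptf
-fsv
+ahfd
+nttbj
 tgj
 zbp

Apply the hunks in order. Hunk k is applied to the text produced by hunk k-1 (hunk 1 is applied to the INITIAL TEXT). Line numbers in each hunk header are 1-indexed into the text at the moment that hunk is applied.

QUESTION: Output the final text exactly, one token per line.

Hunk 1: at line 1 remove [kkavj,clq,iwbew] add [pycad] -> 9 lines: ukerk dwezv pycad mtptf pvp oii nvrdl tgj zbp
Hunk 2: at line 3 remove [pvp,oii,nvrdl] add [fsv] -> 7 lines: ukerk dwezv pycad mtptf fsv tgj zbp
Hunk 3: at line 1 remove [pycad,mtptf,fsv] add [ahfd,nttbj] -> 6 lines: ukerk dwezv ahfd nttbj tgj zbp

Answer: ukerk
dwezv
ahfd
nttbj
tgj
zbp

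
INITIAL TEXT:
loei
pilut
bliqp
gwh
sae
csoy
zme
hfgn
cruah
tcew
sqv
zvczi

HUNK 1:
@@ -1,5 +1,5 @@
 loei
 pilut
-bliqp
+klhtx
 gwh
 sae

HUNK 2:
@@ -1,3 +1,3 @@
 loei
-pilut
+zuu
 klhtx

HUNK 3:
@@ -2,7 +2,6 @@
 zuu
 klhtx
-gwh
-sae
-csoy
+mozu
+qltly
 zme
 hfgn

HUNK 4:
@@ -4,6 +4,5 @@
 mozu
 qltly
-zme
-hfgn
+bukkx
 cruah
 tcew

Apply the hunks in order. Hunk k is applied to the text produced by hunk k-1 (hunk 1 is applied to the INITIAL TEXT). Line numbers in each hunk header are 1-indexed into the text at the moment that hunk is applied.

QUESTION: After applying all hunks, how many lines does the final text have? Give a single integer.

Hunk 1: at line 1 remove [bliqp] add [klhtx] -> 12 lines: loei pilut klhtx gwh sae csoy zme hfgn cruah tcew sqv zvczi
Hunk 2: at line 1 remove [pilut] add [zuu] -> 12 lines: loei zuu klhtx gwh sae csoy zme hfgn cruah tcew sqv zvczi
Hunk 3: at line 2 remove [gwh,sae,csoy] add [mozu,qltly] -> 11 lines: loei zuu klhtx mozu qltly zme hfgn cruah tcew sqv zvczi
Hunk 4: at line 4 remove [zme,hfgn] add [bukkx] -> 10 lines: loei zuu klhtx mozu qltly bukkx cruah tcew sqv zvczi
Final line count: 10

Answer: 10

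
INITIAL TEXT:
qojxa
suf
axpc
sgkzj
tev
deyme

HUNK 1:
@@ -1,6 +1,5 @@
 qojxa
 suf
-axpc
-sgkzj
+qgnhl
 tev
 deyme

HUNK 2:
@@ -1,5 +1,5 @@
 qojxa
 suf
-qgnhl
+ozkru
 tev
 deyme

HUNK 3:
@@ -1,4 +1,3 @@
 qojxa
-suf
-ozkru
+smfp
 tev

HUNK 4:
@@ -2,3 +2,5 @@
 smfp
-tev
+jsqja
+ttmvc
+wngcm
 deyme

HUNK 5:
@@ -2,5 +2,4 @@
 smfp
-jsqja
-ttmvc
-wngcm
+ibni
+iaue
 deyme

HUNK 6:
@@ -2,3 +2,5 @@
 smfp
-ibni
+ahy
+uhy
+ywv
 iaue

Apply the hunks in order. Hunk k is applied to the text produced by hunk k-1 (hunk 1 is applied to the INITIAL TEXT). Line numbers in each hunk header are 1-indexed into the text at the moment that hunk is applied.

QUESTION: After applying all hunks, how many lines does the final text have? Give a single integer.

Answer: 7

Derivation:
Hunk 1: at line 1 remove [axpc,sgkzj] add [qgnhl] -> 5 lines: qojxa suf qgnhl tev deyme
Hunk 2: at line 1 remove [qgnhl] add [ozkru] -> 5 lines: qojxa suf ozkru tev deyme
Hunk 3: at line 1 remove [suf,ozkru] add [smfp] -> 4 lines: qojxa smfp tev deyme
Hunk 4: at line 2 remove [tev] add [jsqja,ttmvc,wngcm] -> 6 lines: qojxa smfp jsqja ttmvc wngcm deyme
Hunk 5: at line 2 remove [jsqja,ttmvc,wngcm] add [ibni,iaue] -> 5 lines: qojxa smfp ibni iaue deyme
Hunk 6: at line 2 remove [ibni] add [ahy,uhy,ywv] -> 7 lines: qojxa smfp ahy uhy ywv iaue deyme
Final line count: 7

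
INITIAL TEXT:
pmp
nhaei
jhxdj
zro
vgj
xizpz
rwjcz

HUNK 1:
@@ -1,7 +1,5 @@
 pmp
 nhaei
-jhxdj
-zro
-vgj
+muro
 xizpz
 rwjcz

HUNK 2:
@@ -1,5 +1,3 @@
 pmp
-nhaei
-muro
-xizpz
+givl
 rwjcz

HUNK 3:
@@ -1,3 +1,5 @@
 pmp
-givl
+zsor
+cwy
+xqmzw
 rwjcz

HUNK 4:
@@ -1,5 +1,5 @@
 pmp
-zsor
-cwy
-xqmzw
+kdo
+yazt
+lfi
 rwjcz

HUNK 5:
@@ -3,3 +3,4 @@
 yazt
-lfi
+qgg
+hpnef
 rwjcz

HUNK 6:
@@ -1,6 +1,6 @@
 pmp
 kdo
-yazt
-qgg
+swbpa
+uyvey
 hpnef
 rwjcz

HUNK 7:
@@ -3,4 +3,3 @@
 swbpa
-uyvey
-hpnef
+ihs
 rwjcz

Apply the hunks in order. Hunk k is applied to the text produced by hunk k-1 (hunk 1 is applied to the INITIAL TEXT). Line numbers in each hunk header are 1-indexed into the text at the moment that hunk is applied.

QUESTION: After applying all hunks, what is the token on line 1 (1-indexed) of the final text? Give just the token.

Answer: pmp

Derivation:
Hunk 1: at line 1 remove [jhxdj,zro,vgj] add [muro] -> 5 lines: pmp nhaei muro xizpz rwjcz
Hunk 2: at line 1 remove [nhaei,muro,xizpz] add [givl] -> 3 lines: pmp givl rwjcz
Hunk 3: at line 1 remove [givl] add [zsor,cwy,xqmzw] -> 5 lines: pmp zsor cwy xqmzw rwjcz
Hunk 4: at line 1 remove [zsor,cwy,xqmzw] add [kdo,yazt,lfi] -> 5 lines: pmp kdo yazt lfi rwjcz
Hunk 5: at line 3 remove [lfi] add [qgg,hpnef] -> 6 lines: pmp kdo yazt qgg hpnef rwjcz
Hunk 6: at line 1 remove [yazt,qgg] add [swbpa,uyvey] -> 6 lines: pmp kdo swbpa uyvey hpnef rwjcz
Hunk 7: at line 3 remove [uyvey,hpnef] add [ihs] -> 5 lines: pmp kdo swbpa ihs rwjcz
Final line 1: pmp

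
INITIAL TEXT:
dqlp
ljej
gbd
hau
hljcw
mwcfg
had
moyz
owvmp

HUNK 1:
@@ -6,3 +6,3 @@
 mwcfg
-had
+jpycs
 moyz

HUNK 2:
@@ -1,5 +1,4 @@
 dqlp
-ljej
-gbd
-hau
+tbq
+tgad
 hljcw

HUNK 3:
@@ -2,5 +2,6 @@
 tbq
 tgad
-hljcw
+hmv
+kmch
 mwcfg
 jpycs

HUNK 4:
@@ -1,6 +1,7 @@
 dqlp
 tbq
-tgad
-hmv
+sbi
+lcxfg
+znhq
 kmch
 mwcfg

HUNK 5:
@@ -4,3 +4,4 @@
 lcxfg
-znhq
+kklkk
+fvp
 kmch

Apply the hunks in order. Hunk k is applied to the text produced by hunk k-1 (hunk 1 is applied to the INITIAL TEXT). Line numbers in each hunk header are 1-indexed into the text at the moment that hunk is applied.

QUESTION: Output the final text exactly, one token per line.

Hunk 1: at line 6 remove [had] add [jpycs] -> 9 lines: dqlp ljej gbd hau hljcw mwcfg jpycs moyz owvmp
Hunk 2: at line 1 remove [ljej,gbd,hau] add [tbq,tgad] -> 8 lines: dqlp tbq tgad hljcw mwcfg jpycs moyz owvmp
Hunk 3: at line 2 remove [hljcw] add [hmv,kmch] -> 9 lines: dqlp tbq tgad hmv kmch mwcfg jpycs moyz owvmp
Hunk 4: at line 1 remove [tgad,hmv] add [sbi,lcxfg,znhq] -> 10 lines: dqlp tbq sbi lcxfg znhq kmch mwcfg jpycs moyz owvmp
Hunk 5: at line 4 remove [znhq] add [kklkk,fvp] -> 11 lines: dqlp tbq sbi lcxfg kklkk fvp kmch mwcfg jpycs moyz owvmp

Answer: dqlp
tbq
sbi
lcxfg
kklkk
fvp
kmch
mwcfg
jpycs
moyz
owvmp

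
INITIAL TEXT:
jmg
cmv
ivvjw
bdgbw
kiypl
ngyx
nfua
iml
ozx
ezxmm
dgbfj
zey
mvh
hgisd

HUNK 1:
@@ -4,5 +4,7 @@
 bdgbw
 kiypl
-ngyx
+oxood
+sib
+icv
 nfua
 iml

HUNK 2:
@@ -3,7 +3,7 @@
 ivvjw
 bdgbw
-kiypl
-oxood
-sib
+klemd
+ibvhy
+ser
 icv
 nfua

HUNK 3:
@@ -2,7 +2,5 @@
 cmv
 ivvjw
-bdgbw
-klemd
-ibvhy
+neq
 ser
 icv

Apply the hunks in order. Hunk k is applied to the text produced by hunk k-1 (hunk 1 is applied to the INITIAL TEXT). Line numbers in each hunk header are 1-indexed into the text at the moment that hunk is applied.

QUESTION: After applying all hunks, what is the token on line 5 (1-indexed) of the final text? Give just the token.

Hunk 1: at line 4 remove [ngyx] add [oxood,sib,icv] -> 16 lines: jmg cmv ivvjw bdgbw kiypl oxood sib icv nfua iml ozx ezxmm dgbfj zey mvh hgisd
Hunk 2: at line 3 remove [kiypl,oxood,sib] add [klemd,ibvhy,ser] -> 16 lines: jmg cmv ivvjw bdgbw klemd ibvhy ser icv nfua iml ozx ezxmm dgbfj zey mvh hgisd
Hunk 3: at line 2 remove [bdgbw,klemd,ibvhy] add [neq] -> 14 lines: jmg cmv ivvjw neq ser icv nfua iml ozx ezxmm dgbfj zey mvh hgisd
Final line 5: ser

Answer: ser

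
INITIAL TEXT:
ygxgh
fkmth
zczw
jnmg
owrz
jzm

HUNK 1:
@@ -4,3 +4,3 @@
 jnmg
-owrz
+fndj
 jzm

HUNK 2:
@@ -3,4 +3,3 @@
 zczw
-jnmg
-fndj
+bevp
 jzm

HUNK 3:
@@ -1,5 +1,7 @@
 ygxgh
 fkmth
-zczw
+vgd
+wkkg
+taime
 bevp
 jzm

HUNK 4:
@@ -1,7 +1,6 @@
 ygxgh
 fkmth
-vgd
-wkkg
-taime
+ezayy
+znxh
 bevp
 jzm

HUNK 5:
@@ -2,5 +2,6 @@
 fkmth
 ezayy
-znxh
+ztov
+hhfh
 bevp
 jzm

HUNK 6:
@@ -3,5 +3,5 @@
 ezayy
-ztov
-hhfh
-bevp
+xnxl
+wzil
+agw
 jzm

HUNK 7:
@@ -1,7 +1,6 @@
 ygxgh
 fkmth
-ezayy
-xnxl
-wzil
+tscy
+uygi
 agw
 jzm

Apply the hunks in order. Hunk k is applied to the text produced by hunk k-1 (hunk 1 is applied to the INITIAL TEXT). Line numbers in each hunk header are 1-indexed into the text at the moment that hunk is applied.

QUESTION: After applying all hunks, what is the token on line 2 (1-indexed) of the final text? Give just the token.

Answer: fkmth

Derivation:
Hunk 1: at line 4 remove [owrz] add [fndj] -> 6 lines: ygxgh fkmth zczw jnmg fndj jzm
Hunk 2: at line 3 remove [jnmg,fndj] add [bevp] -> 5 lines: ygxgh fkmth zczw bevp jzm
Hunk 3: at line 1 remove [zczw] add [vgd,wkkg,taime] -> 7 lines: ygxgh fkmth vgd wkkg taime bevp jzm
Hunk 4: at line 1 remove [vgd,wkkg,taime] add [ezayy,znxh] -> 6 lines: ygxgh fkmth ezayy znxh bevp jzm
Hunk 5: at line 2 remove [znxh] add [ztov,hhfh] -> 7 lines: ygxgh fkmth ezayy ztov hhfh bevp jzm
Hunk 6: at line 3 remove [ztov,hhfh,bevp] add [xnxl,wzil,agw] -> 7 lines: ygxgh fkmth ezayy xnxl wzil agw jzm
Hunk 7: at line 1 remove [ezayy,xnxl,wzil] add [tscy,uygi] -> 6 lines: ygxgh fkmth tscy uygi agw jzm
Final line 2: fkmth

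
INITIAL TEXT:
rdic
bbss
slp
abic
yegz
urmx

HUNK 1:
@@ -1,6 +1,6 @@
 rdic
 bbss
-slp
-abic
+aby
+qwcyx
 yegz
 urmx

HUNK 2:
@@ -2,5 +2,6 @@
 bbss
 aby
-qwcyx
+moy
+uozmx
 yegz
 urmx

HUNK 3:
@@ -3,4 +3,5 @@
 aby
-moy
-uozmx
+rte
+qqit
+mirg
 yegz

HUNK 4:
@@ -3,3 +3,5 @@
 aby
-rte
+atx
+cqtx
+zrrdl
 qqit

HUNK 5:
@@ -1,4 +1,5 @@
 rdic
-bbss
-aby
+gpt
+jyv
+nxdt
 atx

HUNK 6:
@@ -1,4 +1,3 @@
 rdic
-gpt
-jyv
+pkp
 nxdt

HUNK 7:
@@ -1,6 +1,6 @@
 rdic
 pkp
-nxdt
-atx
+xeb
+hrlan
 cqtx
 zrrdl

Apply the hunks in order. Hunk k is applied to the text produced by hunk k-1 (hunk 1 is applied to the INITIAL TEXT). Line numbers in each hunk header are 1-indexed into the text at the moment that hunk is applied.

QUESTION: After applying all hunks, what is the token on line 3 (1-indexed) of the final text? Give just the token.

Hunk 1: at line 1 remove [slp,abic] add [aby,qwcyx] -> 6 lines: rdic bbss aby qwcyx yegz urmx
Hunk 2: at line 2 remove [qwcyx] add [moy,uozmx] -> 7 lines: rdic bbss aby moy uozmx yegz urmx
Hunk 3: at line 3 remove [moy,uozmx] add [rte,qqit,mirg] -> 8 lines: rdic bbss aby rte qqit mirg yegz urmx
Hunk 4: at line 3 remove [rte] add [atx,cqtx,zrrdl] -> 10 lines: rdic bbss aby atx cqtx zrrdl qqit mirg yegz urmx
Hunk 5: at line 1 remove [bbss,aby] add [gpt,jyv,nxdt] -> 11 lines: rdic gpt jyv nxdt atx cqtx zrrdl qqit mirg yegz urmx
Hunk 6: at line 1 remove [gpt,jyv] add [pkp] -> 10 lines: rdic pkp nxdt atx cqtx zrrdl qqit mirg yegz urmx
Hunk 7: at line 1 remove [nxdt,atx] add [xeb,hrlan] -> 10 lines: rdic pkp xeb hrlan cqtx zrrdl qqit mirg yegz urmx
Final line 3: xeb

Answer: xeb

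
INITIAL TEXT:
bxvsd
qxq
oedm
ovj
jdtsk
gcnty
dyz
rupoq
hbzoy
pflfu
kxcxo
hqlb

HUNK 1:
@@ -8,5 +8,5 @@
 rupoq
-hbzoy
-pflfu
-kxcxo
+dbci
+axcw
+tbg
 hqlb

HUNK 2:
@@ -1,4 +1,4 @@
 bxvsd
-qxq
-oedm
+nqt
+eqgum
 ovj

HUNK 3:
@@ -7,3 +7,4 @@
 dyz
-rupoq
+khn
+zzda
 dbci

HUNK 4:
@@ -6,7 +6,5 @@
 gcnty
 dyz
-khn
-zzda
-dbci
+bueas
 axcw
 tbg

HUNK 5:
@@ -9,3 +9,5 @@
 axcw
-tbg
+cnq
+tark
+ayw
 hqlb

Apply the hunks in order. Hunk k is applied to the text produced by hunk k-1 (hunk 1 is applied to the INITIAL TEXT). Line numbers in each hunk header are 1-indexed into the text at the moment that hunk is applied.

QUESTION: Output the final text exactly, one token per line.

Answer: bxvsd
nqt
eqgum
ovj
jdtsk
gcnty
dyz
bueas
axcw
cnq
tark
ayw
hqlb

Derivation:
Hunk 1: at line 8 remove [hbzoy,pflfu,kxcxo] add [dbci,axcw,tbg] -> 12 lines: bxvsd qxq oedm ovj jdtsk gcnty dyz rupoq dbci axcw tbg hqlb
Hunk 2: at line 1 remove [qxq,oedm] add [nqt,eqgum] -> 12 lines: bxvsd nqt eqgum ovj jdtsk gcnty dyz rupoq dbci axcw tbg hqlb
Hunk 3: at line 7 remove [rupoq] add [khn,zzda] -> 13 lines: bxvsd nqt eqgum ovj jdtsk gcnty dyz khn zzda dbci axcw tbg hqlb
Hunk 4: at line 6 remove [khn,zzda,dbci] add [bueas] -> 11 lines: bxvsd nqt eqgum ovj jdtsk gcnty dyz bueas axcw tbg hqlb
Hunk 5: at line 9 remove [tbg] add [cnq,tark,ayw] -> 13 lines: bxvsd nqt eqgum ovj jdtsk gcnty dyz bueas axcw cnq tark ayw hqlb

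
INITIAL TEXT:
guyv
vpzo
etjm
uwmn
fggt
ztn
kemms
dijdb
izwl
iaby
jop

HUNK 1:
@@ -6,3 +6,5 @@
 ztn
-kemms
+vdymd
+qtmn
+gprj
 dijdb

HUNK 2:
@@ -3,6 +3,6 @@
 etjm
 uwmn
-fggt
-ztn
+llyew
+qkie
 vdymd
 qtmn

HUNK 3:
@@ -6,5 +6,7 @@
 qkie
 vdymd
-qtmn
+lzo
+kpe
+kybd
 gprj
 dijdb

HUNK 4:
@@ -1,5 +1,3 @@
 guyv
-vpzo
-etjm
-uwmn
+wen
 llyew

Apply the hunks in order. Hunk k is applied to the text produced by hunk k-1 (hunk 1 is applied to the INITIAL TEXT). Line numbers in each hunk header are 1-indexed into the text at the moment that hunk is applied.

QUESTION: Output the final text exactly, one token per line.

Answer: guyv
wen
llyew
qkie
vdymd
lzo
kpe
kybd
gprj
dijdb
izwl
iaby
jop

Derivation:
Hunk 1: at line 6 remove [kemms] add [vdymd,qtmn,gprj] -> 13 lines: guyv vpzo etjm uwmn fggt ztn vdymd qtmn gprj dijdb izwl iaby jop
Hunk 2: at line 3 remove [fggt,ztn] add [llyew,qkie] -> 13 lines: guyv vpzo etjm uwmn llyew qkie vdymd qtmn gprj dijdb izwl iaby jop
Hunk 3: at line 6 remove [qtmn] add [lzo,kpe,kybd] -> 15 lines: guyv vpzo etjm uwmn llyew qkie vdymd lzo kpe kybd gprj dijdb izwl iaby jop
Hunk 4: at line 1 remove [vpzo,etjm,uwmn] add [wen] -> 13 lines: guyv wen llyew qkie vdymd lzo kpe kybd gprj dijdb izwl iaby jop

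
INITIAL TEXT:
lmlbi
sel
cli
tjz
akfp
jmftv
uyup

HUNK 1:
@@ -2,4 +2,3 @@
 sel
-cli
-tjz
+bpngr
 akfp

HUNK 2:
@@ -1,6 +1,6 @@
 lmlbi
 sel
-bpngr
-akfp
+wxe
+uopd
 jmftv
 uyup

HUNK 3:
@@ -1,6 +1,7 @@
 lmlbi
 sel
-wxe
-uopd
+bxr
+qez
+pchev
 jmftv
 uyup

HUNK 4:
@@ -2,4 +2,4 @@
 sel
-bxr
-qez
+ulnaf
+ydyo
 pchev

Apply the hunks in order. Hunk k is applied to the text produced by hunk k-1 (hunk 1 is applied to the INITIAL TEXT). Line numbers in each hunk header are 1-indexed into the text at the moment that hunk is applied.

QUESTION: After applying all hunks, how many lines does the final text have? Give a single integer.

Hunk 1: at line 2 remove [cli,tjz] add [bpngr] -> 6 lines: lmlbi sel bpngr akfp jmftv uyup
Hunk 2: at line 1 remove [bpngr,akfp] add [wxe,uopd] -> 6 lines: lmlbi sel wxe uopd jmftv uyup
Hunk 3: at line 1 remove [wxe,uopd] add [bxr,qez,pchev] -> 7 lines: lmlbi sel bxr qez pchev jmftv uyup
Hunk 4: at line 2 remove [bxr,qez] add [ulnaf,ydyo] -> 7 lines: lmlbi sel ulnaf ydyo pchev jmftv uyup
Final line count: 7

Answer: 7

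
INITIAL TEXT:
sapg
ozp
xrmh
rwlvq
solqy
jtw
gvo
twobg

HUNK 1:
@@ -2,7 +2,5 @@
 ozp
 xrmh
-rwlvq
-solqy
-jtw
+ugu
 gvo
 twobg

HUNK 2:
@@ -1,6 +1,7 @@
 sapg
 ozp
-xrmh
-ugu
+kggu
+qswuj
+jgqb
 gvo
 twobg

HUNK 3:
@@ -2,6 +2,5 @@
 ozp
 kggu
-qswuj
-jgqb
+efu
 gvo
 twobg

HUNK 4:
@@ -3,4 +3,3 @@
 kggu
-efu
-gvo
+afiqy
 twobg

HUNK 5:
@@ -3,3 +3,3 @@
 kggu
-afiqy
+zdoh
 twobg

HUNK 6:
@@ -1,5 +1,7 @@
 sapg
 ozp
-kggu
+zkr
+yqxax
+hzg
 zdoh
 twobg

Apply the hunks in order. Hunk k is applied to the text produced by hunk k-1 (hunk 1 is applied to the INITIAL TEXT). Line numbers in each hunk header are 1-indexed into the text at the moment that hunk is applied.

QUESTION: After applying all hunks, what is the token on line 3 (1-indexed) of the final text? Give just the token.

Hunk 1: at line 2 remove [rwlvq,solqy,jtw] add [ugu] -> 6 lines: sapg ozp xrmh ugu gvo twobg
Hunk 2: at line 1 remove [xrmh,ugu] add [kggu,qswuj,jgqb] -> 7 lines: sapg ozp kggu qswuj jgqb gvo twobg
Hunk 3: at line 2 remove [qswuj,jgqb] add [efu] -> 6 lines: sapg ozp kggu efu gvo twobg
Hunk 4: at line 3 remove [efu,gvo] add [afiqy] -> 5 lines: sapg ozp kggu afiqy twobg
Hunk 5: at line 3 remove [afiqy] add [zdoh] -> 5 lines: sapg ozp kggu zdoh twobg
Hunk 6: at line 1 remove [kggu] add [zkr,yqxax,hzg] -> 7 lines: sapg ozp zkr yqxax hzg zdoh twobg
Final line 3: zkr

Answer: zkr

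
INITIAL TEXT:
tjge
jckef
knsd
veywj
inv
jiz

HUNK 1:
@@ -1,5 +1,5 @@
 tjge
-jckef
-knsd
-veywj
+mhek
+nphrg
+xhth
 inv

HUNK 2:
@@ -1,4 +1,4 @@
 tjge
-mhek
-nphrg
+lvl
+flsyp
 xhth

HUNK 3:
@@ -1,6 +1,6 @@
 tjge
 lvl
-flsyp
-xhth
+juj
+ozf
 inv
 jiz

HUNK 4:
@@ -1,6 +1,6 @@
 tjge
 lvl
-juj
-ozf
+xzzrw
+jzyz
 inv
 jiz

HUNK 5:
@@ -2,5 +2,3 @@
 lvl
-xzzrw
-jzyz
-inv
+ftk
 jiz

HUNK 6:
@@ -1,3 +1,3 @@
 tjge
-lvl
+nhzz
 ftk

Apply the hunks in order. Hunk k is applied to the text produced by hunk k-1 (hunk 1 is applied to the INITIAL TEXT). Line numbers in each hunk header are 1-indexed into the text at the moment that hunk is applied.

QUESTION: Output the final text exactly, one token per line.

Hunk 1: at line 1 remove [jckef,knsd,veywj] add [mhek,nphrg,xhth] -> 6 lines: tjge mhek nphrg xhth inv jiz
Hunk 2: at line 1 remove [mhek,nphrg] add [lvl,flsyp] -> 6 lines: tjge lvl flsyp xhth inv jiz
Hunk 3: at line 1 remove [flsyp,xhth] add [juj,ozf] -> 6 lines: tjge lvl juj ozf inv jiz
Hunk 4: at line 1 remove [juj,ozf] add [xzzrw,jzyz] -> 6 lines: tjge lvl xzzrw jzyz inv jiz
Hunk 5: at line 2 remove [xzzrw,jzyz,inv] add [ftk] -> 4 lines: tjge lvl ftk jiz
Hunk 6: at line 1 remove [lvl] add [nhzz] -> 4 lines: tjge nhzz ftk jiz

Answer: tjge
nhzz
ftk
jiz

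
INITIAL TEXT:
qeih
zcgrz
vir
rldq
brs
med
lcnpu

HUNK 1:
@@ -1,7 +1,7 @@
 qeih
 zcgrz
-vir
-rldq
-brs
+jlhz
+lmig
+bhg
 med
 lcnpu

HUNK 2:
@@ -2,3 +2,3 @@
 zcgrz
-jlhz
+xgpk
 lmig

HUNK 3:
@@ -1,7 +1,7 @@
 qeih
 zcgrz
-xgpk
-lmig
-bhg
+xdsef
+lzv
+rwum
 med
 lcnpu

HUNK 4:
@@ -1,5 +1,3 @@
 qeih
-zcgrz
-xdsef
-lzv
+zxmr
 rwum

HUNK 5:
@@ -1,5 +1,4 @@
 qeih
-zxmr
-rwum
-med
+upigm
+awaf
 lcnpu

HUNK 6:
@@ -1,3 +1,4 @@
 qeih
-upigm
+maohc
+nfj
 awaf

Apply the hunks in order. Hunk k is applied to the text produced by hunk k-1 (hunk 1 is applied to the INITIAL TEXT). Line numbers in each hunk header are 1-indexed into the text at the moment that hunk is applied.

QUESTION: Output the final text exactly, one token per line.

Hunk 1: at line 1 remove [vir,rldq,brs] add [jlhz,lmig,bhg] -> 7 lines: qeih zcgrz jlhz lmig bhg med lcnpu
Hunk 2: at line 2 remove [jlhz] add [xgpk] -> 7 lines: qeih zcgrz xgpk lmig bhg med lcnpu
Hunk 3: at line 1 remove [xgpk,lmig,bhg] add [xdsef,lzv,rwum] -> 7 lines: qeih zcgrz xdsef lzv rwum med lcnpu
Hunk 4: at line 1 remove [zcgrz,xdsef,lzv] add [zxmr] -> 5 lines: qeih zxmr rwum med lcnpu
Hunk 5: at line 1 remove [zxmr,rwum,med] add [upigm,awaf] -> 4 lines: qeih upigm awaf lcnpu
Hunk 6: at line 1 remove [upigm] add [maohc,nfj] -> 5 lines: qeih maohc nfj awaf lcnpu

Answer: qeih
maohc
nfj
awaf
lcnpu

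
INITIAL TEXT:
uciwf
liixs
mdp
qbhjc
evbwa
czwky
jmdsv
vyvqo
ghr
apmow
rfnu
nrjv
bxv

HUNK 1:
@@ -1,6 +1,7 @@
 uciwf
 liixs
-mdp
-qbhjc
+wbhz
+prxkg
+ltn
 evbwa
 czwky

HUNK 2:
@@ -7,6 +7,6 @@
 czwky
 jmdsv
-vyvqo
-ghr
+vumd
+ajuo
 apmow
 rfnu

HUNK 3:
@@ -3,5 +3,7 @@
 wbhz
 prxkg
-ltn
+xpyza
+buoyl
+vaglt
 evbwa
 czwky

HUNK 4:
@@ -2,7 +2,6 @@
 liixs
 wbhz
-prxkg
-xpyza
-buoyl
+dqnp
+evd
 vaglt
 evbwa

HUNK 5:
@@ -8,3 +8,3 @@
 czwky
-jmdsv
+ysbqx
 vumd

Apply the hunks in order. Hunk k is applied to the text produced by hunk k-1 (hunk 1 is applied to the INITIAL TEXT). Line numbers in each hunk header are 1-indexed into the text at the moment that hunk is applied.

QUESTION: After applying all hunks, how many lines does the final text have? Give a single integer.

Hunk 1: at line 1 remove [mdp,qbhjc] add [wbhz,prxkg,ltn] -> 14 lines: uciwf liixs wbhz prxkg ltn evbwa czwky jmdsv vyvqo ghr apmow rfnu nrjv bxv
Hunk 2: at line 7 remove [vyvqo,ghr] add [vumd,ajuo] -> 14 lines: uciwf liixs wbhz prxkg ltn evbwa czwky jmdsv vumd ajuo apmow rfnu nrjv bxv
Hunk 3: at line 3 remove [ltn] add [xpyza,buoyl,vaglt] -> 16 lines: uciwf liixs wbhz prxkg xpyza buoyl vaglt evbwa czwky jmdsv vumd ajuo apmow rfnu nrjv bxv
Hunk 4: at line 2 remove [prxkg,xpyza,buoyl] add [dqnp,evd] -> 15 lines: uciwf liixs wbhz dqnp evd vaglt evbwa czwky jmdsv vumd ajuo apmow rfnu nrjv bxv
Hunk 5: at line 8 remove [jmdsv] add [ysbqx] -> 15 lines: uciwf liixs wbhz dqnp evd vaglt evbwa czwky ysbqx vumd ajuo apmow rfnu nrjv bxv
Final line count: 15

Answer: 15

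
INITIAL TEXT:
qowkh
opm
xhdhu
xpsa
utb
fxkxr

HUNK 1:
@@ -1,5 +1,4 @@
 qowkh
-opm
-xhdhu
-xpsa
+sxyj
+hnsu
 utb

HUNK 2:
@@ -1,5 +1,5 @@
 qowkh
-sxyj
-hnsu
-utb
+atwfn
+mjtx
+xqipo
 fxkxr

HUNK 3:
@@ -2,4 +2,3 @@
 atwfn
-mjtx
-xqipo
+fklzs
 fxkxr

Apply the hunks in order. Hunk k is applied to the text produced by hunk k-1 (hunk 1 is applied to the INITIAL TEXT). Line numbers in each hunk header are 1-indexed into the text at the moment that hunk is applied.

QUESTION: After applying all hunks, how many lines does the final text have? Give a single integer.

Hunk 1: at line 1 remove [opm,xhdhu,xpsa] add [sxyj,hnsu] -> 5 lines: qowkh sxyj hnsu utb fxkxr
Hunk 2: at line 1 remove [sxyj,hnsu,utb] add [atwfn,mjtx,xqipo] -> 5 lines: qowkh atwfn mjtx xqipo fxkxr
Hunk 3: at line 2 remove [mjtx,xqipo] add [fklzs] -> 4 lines: qowkh atwfn fklzs fxkxr
Final line count: 4

Answer: 4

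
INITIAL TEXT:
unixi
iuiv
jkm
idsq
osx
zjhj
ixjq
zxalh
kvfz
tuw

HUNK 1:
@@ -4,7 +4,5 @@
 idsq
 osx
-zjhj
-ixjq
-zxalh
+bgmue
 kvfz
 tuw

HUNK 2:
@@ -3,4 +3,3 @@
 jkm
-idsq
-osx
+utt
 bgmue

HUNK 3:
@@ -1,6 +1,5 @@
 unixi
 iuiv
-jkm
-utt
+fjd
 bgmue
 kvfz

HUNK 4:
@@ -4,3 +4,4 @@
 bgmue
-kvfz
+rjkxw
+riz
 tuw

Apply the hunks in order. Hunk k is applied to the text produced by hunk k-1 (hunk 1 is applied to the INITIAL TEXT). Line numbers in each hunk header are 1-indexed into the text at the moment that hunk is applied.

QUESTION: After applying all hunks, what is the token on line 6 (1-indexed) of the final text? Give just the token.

Answer: riz

Derivation:
Hunk 1: at line 4 remove [zjhj,ixjq,zxalh] add [bgmue] -> 8 lines: unixi iuiv jkm idsq osx bgmue kvfz tuw
Hunk 2: at line 3 remove [idsq,osx] add [utt] -> 7 lines: unixi iuiv jkm utt bgmue kvfz tuw
Hunk 3: at line 1 remove [jkm,utt] add [fjd] -> 6 lines: unixi iuiv fjd bgmue kvfz tuw
Hunk 4: at line 4 remove [kvfz] add [rjkxw,riz] -> 7 lines: unixi iuiv fjd bgmue rjkxw riz tuw
Final line 6: riz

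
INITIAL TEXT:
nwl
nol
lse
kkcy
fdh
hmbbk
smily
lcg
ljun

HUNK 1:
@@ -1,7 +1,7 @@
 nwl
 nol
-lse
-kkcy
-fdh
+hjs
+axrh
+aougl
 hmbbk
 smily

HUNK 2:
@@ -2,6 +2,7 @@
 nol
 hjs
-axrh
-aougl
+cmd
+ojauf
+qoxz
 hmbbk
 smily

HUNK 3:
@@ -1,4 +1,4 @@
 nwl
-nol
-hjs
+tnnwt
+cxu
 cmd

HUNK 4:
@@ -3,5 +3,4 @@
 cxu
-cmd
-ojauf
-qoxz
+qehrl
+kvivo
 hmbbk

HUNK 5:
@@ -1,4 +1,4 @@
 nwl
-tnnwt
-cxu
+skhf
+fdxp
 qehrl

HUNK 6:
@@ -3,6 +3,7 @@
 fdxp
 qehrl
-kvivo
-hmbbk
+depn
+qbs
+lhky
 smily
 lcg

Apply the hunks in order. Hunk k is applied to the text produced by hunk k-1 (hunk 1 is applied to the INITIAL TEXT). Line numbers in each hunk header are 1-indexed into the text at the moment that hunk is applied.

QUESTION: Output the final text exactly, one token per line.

Answer: nwl
skhf
fdxp
qehrl
depn
qbs
lhky
smily
lcg
ljun

Derivation:
Hunk 1: at line 1 remove [lse,kkcy,fdh] add [hjs,axrh,aougl] -> 9 lines: nwl nol hjs axrh aougl hmbbk smily lcg ljun
Hunk 2: at line 2 remove [axrh,aougl] add [cmd,ojauf,qoxz] -> 10 lines: nwl nol hjs cmd ojauf qoxz hmbbk smily lcg ljun
Hunk 3: at line 1 remove [nol,hjs] add [tnnwt,cxu] -> 10 lines: nwl tnnwt cxu cmd ojauf qoxz hmbbk smily lcg ljun
Hunk 4: at line 3 remove [cmd,ojauf,qoxz] add [qehrl,kvivo] -> 9 lines: nwl tnnwt cxu qehrl kvivo hmbbk smily lcg ljun
Hunk 5: at line 1 remove [tnnwt,cxu] add [skhf,fdxp] -> 9 lines: nwl skhf fdxp qehrl kvivo hmbbk smily lcg ljun
Hunk 6: at line 3 remove [kvivo,hmbbk] add [depn,qbs,lhky] -> 10 lines: nwl skhf fdxp qehrl depn qbs lhky smily lcg ljun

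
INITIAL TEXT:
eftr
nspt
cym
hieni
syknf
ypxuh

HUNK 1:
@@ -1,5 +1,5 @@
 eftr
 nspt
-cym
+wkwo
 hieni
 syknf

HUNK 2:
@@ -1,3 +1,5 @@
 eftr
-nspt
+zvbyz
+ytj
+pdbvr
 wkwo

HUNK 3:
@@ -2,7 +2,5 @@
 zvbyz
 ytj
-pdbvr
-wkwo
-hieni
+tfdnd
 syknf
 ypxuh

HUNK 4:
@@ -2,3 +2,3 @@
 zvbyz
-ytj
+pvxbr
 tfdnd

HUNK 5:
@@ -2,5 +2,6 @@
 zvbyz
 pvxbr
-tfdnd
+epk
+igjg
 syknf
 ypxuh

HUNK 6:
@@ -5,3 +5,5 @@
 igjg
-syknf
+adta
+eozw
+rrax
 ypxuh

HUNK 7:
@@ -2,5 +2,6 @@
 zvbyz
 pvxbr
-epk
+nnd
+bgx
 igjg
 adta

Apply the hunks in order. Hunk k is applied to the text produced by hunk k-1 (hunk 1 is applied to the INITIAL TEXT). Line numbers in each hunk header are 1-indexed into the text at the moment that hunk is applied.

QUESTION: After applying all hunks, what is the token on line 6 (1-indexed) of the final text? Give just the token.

Answer: igjg

Derivation:
Hunk 1: at line 1 remove [cym] add [wkwo] -> 6 lines: eftr nspt wkwo hieni syknf ypxuh
Hunk 2: at line 1 remove [nspt] add [zvbyz,ytj,pdbvr] -> 8 lines: eftr zvbyz ytj pdbvr wkwo hieni syknf ypxuh
Hunk 3: at line 2 remove [pdbvr,wkwo,hieni] add [tfdnd] -> 6 lines: eftr zvbyz ytj tfdnd syknf ypxuh
Hunk 4: at line 2 remove [ytj] add [pvxbr] -> 6 lines: eftr zvbyz pvxbr tfdnd syknf ypxuh
Hunk 5: at line 2 remove [tfdnd] add [epk,igjg] -> 7 lines: eftr zvbyz pvxbr epk igjg syknf ypxuh
Hunk 6: at line 5 remove [syknf] add [adta,eozw,rrax] -> 9 lines: eftr zvbyz pvxbr epk igjg adta eozw rrax ypxuh
Hunk 7: at line 2 remove [epk] add [nnd,bgx] -> 10 lines: eftr zvbyz pvxbr nnd bgx igjg adta eozw rrax ypxuh
Final line 6: igjg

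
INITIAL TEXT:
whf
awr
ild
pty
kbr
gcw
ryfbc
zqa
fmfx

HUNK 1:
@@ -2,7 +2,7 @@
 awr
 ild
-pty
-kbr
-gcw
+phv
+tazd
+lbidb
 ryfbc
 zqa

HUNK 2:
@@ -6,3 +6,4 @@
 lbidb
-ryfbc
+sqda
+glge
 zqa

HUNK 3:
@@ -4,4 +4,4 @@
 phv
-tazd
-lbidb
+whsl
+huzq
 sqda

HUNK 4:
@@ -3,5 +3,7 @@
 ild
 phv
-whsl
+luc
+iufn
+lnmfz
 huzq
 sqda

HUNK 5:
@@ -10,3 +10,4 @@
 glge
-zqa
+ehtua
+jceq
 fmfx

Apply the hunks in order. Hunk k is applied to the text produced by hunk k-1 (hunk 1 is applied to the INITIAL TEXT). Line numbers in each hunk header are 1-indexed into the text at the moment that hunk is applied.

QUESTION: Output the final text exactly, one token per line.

Hunk 1: at line 2 remove [pty,kbr,gcw] add [phv,tazd,lbidb] -> 9 lines: whf awr ild phv tazd lbidb ryfbc zqa fmfx
Hunk 2: at line 6 remove [ryfbc] add [sqda,glge] -> 10 lines: whf awr ild phv tazd lbidb sqda glge zqa fmfx
Hunk 3: at line 4 remove [tazd,lbidb] add [whsl,huzq] -> 10 lines: whf awr ild phv whsl huzq sqda glge zqa fmfx
Hunk 4: at line 3 remove [whsl] add [luc,iufn,lnmfz] -> 12 lines: whf awr ild phv luc iufn lnmfz huzq sqda glge zqa fmfx
Hunk 5: at line 10 remove [zqa] add [ehtua,jceq] -> 13 lines: whf awr ild phv luc iufn lnmfz huzq sqda glge ehtua jceq fmfx

Answer: whf
awr
ild
phv
luc
iufn
lnmfz
huzq
sqda
glge
ehtua
jceq
fmfx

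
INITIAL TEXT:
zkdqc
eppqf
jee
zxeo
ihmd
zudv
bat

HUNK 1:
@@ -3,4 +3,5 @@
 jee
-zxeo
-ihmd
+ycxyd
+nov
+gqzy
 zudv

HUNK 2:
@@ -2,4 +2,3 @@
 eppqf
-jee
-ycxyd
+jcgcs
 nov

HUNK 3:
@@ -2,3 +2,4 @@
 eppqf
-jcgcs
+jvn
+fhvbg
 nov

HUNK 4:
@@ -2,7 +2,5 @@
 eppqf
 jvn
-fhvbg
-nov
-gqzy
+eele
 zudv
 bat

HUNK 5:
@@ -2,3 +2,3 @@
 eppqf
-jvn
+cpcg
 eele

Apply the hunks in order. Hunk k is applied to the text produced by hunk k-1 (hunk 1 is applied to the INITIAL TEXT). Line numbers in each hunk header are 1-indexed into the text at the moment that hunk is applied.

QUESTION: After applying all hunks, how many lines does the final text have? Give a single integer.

Hunk 1: at line 3 remove [zxeo,ihmd] add [ycxyd,nov,gqzy] -> 8 lines: zkdqc eppqf jee ycxyd nov gqzy zudv bat
Hunk 2: at line 2 remove [jee,ycxyd] add [jcgcs] -> 7 lines: zkdqc eppqf jcgcs nov gqzy zudv bat
Hunk 3: at line 2 remove [jcgcs] add [jvn,fhvbg] -> 8 lines: zkdqc eppqf jvn fhvbg nov gqzy zudv bat
Hunk 4: at line 2 remove [fhvbg,nov,gqzy] add [eele] -> 6 lines: zkdqc eppqf jvn eele zudv bat
Hunk 5: at line 2 remove [jvn] add [cpcg] -> 6 lines: zkdqc eppqf cpcg eele zudv bat
Final line count: 6

Answer: 6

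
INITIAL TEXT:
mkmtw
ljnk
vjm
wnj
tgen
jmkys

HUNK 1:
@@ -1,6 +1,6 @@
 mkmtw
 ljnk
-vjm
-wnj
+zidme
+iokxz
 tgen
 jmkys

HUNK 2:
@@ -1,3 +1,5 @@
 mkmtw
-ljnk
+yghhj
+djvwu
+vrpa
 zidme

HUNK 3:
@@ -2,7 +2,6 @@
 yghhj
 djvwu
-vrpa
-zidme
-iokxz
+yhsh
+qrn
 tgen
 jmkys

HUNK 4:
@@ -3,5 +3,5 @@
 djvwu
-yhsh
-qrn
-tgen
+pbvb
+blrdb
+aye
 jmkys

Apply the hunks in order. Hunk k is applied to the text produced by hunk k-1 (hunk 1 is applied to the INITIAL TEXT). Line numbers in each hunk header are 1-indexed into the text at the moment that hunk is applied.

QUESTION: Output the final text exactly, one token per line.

Hunk 1: at line 1 remove [vjm,wnj] add [zidme,iokxz] -> 6 lines: mkmtw ljnk zidme iokxz tgen jmkys
Hunk 2: at line 1 remove [ljnk] add [yghhj,djvwu,vrpa] -> 8 lines: mkmtw yghhj djvwu vrpa zidme iokxz tgen jmkys
Hunk 3: at line 2 remove [vrpa,zidme,iokxz] add [yhsh,qrn] -> 7 lines: mkmtw yghhj djvwu yhsh qrn tgen jmkys
Hunk 4: at line 3 remove [yhsh,qrn,tgen] add [pbvb,blrdb,aye] -> 7 lines: mkmtw yghhj djvwu pbvb blrdb aye jmkys

Answer: mkmtw
yghhj
djvwu
pbvb
blrdb
aye
jmkys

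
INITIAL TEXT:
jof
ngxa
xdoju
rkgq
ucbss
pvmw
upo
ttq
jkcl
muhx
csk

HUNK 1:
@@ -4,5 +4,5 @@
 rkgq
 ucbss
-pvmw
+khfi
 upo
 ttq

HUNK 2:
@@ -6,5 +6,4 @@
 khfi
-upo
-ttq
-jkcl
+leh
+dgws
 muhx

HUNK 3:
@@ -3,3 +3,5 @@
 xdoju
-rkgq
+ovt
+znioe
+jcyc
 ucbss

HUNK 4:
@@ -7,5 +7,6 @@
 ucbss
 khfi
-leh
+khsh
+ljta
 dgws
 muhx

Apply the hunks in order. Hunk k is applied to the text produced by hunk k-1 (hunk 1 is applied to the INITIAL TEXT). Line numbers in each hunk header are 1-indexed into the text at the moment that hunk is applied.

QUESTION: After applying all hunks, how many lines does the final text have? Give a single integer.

Hunk 1: at line 4 remove [pvmw] add [khfi] -> 11 lines: jof ngxa xdoju rkgq ucbss khfi upo ttq jkcl muhx csk
Hunk 2: at line 6 remove [upo,ttq,jkcl] add [leh,dgws] -> 10 lines: jof ngxa xdoju rkgq ucbss khfi leh dgws muhx csk
Hunk 3: at line 3 remove [rkgq] add [ovt,znioe,jcyc] -> 12 lines: jof ngxa xdoju ovt znioe jcyc ucbss khfi leh dgws muhx csk
Hunk 4: at line 7 remove [leh] add [khsh,ljta] -> 13 lines: jof ngxa xdoju ovt znioe jcyc ucbss khfi khsh ljta dgws muhx csk
Final line count: 13

Answer: 13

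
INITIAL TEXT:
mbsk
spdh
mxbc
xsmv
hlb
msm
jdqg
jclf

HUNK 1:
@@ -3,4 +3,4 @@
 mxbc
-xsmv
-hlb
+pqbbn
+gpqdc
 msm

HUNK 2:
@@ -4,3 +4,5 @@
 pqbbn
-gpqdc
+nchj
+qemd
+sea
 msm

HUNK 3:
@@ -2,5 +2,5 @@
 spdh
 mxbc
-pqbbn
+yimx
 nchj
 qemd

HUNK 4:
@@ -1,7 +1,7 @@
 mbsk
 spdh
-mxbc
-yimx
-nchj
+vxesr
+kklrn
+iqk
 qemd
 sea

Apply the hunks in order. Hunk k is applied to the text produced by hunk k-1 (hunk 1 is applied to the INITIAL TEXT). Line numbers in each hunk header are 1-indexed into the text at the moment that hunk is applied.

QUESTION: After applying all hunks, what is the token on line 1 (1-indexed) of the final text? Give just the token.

Hunk 1: at line 3 remove [xsmv,hlb] add [pqbbn,gpqdc] -> 8 lines: mbsk spdh mxbc pqbbn gpqdc msm jdqg jclf
Hunk 2: at line 4 remove [gpqdc] add [nchj,qemd,sea] -> 10 lines: mbsk spdh mxbc pqbbn nchj qemd sea msm jdqg jclf
Hunk 3: at line 2 remove [pqbbn] add [yimx] -> 10 lines: mbsk spdh mxbc yimx nchj qemd sea msm jdqg jclf
Hunk 4: at line 1 remove [mxbc,yimx,nchj] add [vxesr,kklrn,iqk] -> 10 lines: mbsk spdh vxesr kklrn iqk qemd sea msm jdqg jclf
Final line 1: mbsk

Answer: mbsk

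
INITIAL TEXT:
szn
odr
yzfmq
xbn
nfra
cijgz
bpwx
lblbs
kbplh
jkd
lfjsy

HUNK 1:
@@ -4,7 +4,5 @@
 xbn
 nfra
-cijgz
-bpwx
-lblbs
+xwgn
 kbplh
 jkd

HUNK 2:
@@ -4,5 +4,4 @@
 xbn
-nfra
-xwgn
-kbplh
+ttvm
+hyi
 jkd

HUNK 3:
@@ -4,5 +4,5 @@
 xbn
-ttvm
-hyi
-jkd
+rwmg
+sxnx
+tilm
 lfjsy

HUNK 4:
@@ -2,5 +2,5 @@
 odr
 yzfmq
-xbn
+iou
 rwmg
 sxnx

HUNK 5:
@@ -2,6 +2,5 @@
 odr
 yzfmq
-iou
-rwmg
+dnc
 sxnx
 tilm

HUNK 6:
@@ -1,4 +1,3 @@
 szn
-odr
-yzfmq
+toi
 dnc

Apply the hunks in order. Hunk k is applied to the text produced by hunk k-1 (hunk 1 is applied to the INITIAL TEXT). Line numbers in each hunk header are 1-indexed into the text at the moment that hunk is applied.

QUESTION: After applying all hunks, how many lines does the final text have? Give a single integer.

Hunk 1: at line 4 remove [cijgz,bpwx,lblbs] add [xwgn] -> 9 lines: szn odr yzfmq xbn nfra xwgn kbplh jkd lfjsy
Hunk 2: at line 4 remove [nfra,xwgn,kbplh] add [ttvm,hyi] -> 8 lines: szn odr yzfmq xbn ttvm hyi jkd lfjsy
Hunk 3: at line 4 remove [ttvm,hyi,jkd] add [rwmg,sxnx,tilm] -> 8 lines: szn odr yzfmq xbn rwmg sxnx tilm lfjsy
Hunk 4: at line 2 remove [xbn] add [iou] -> 8 lines: szn odr yzfmq iou rwmg sxnx tilm lfjsy
Hunk 5: at line 2 remove [iou,rwmg] add [dnc] -> 7 lines: szn odr yzfmq dnc sxnx tilm lfjsy
Hunk 6: at line 1 remove [odr,yzfmq] add [toi] -> 6 lines: szn toi dnc sxnx tilm lfjsy
Final line count: 6

Answer: 6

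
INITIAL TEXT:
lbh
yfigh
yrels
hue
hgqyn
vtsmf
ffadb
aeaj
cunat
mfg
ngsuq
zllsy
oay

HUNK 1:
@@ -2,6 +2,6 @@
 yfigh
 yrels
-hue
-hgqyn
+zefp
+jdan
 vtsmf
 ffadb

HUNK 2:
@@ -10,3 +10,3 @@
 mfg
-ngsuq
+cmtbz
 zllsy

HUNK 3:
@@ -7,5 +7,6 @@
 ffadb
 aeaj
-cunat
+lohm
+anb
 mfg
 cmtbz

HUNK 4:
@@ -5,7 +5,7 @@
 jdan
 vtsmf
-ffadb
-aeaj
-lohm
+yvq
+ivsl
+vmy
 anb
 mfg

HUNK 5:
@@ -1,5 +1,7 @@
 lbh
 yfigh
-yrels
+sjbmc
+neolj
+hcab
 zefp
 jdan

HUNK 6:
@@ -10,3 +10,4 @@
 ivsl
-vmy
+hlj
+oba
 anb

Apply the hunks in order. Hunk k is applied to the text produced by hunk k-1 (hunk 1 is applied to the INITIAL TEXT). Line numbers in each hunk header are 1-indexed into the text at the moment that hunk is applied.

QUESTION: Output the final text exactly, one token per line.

Answer: lbh
yfigh
sjbmc
neolj
hcab
zefp
jdan
vtsmf
yvq
ivsl
hlj
oba
anb
mfg
cmtbz
zllsy
oay

Derivation:
Hunk 1: at line 2 remove [hue,hgqyn] add [zefp,jdan] -> 13 lines: lbh yfigh yrels zefp jdan vtsmf ffadb aeaj cunat mfg ngsuq zllsy oay
Hunk 2: at line 10 remove [ngsuq] add [cmtbz] -> 13 lines: lbh yfigh yrels zefp jdan vtsmf ffadb aeaj cunat mfg cmtbz zllsy oay
Hunk 3: at line 7 remove [cunat] add [lohm,anb] -> 14 lines: lbh yfigh yrels zefp jdan vtsmf ffadb aeaj lohm anb mfg cmtbz zllsy oay
Hunk 4: at line 5 remove [ffadb,aeaj,lohm] add [yvq,ivsl,vmy] -> 14 lines: lbh yfigh yrels zefp jdan vtsmf yvq ivsl vmy anb mfg cmtbz zllsy oay
Hunk 5: at line 1 remove [yrels] add [sjbmc,neolj,hcab] -> 16 lines: lbh yfigh sjbmc neolj hcab zefp jdan vtsmf yvq ivsl vmy anb mfg cmtbz zllsy oay
Hunk 6: at line 10 remove [vmy] add [hlj,oba] -> 17 lines: lbh yfigh sjbmc neolj hcab zefp jdan vtsmf yvq ivsl hlj oba anb mfg cmtbz zllsy oay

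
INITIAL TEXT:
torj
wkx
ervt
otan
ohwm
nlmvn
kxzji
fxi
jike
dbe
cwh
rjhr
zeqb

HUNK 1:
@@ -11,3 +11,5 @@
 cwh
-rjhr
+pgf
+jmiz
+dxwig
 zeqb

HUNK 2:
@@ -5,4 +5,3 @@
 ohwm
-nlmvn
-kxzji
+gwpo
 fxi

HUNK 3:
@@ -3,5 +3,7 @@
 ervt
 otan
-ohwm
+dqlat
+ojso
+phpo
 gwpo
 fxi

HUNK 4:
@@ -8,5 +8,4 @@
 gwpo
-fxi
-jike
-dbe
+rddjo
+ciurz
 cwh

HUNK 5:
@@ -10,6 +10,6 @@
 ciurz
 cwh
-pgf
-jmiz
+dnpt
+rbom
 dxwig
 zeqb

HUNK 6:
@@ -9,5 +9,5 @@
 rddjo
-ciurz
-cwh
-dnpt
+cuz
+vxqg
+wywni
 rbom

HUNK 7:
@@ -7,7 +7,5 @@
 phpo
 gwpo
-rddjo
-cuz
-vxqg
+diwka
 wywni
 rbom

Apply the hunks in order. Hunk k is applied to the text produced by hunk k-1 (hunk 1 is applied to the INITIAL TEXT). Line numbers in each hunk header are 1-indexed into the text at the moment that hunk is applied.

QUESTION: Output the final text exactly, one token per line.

Hunk 1: at line 11 remove [rjhr] add [pgf,jmiz,dxwig] -> 15 lines: torj wkx ervt otan ohwm nlmvn kxzji fxi jike dbe cwh pgf jmiz dxwig zeqb
Hunk 2: at line 5 remove [nlmvn,kxzji] add [gwpo] -> 14 lines: torj wkx ervt otan ohwm gwpo fxi jike dbe cwh pgf jmiz dxwig zeqb
Hunk 3: at line 3 remove [ohwm] add [dqlat,ojso,phpo] -> 16 lines: torj wkx ervt otan dqlat ojso phpo gwpo fxi jike dbe cwh pgf jmiz dxwig zeqb
Hunk 4: at line 8 remove [fxi,jike,dbe] add [rddjo,ciurz] -> 15 lines: torj wkx ervt otan dqlat ojso phpo gwpo rddjo ciurz cwh pgf jmiz dxwig zeqb
Hunk 5: at line 10 remove [pgf,jmiz] add [dnpt,rbom] -> 15 lines: torj wkx ervt otan dqlat ojso phpo gwpo rddjo ciurz cwh dnpt rbom dxwig zeqb
Hunk 6: at line 9 remove [ciurz,cwh,dnpt] add [cuz,vxqg,wywni] -> 15 lines: torj wkx ervt otan dqlat ojso phpo gwpo rddjo cuz vxqg wywni rbom dxwig zeqb
Hunk 7: at line 7 remove [rddjo,cuz,vxqg] add [diwka] -> 13 lines: torj wkx ervt otan dqlat ojso phpo gwpo diwka wywni rbom dxwig zeqb

Answer: torj
wkx
ervt
otan
dqlat
ojso
phpo
gwpo
diwka
wywni
rbom
dxwig
zeqb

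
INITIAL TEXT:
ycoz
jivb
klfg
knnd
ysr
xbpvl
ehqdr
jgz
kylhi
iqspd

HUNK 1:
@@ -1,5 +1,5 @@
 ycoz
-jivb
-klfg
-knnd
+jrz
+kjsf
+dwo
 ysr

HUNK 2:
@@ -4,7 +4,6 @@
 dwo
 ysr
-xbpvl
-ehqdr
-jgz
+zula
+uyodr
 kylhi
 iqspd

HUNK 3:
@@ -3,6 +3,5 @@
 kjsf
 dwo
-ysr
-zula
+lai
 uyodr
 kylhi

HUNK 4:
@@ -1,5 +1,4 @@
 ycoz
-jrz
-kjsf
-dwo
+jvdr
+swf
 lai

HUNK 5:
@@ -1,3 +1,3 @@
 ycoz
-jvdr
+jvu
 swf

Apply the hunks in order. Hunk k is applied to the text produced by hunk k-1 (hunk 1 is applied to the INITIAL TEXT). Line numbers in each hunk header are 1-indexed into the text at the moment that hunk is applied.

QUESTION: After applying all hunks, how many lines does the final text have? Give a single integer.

Answer: 7

Derivation:
Hunk 1: at line 1 remove [jivb,klfg,knnd] add [jrz,kjsf,dwo] -> 10 lines: ycoz jrz kjsf dwo ysr xbpvl ehqdr jgz kylhi iqspd
Hunk 2: at line 4 remove [xbpvl,ehqdr,jgz] add [zula,uyodr] -> 9 lines: ycoz jrz kjsf dwo ysr zula uyodr kylhi iqspd
Hunk 3: at line 3 remove [ysr,zula] add [lai] -> 8 lines: ycoz jrz kjsf dwo lai uyodr kylhi iqspd
Hunk 4: at line 1 remove [jrz,kjsf,dwo] add [jvdr,swf] -> 7 lines: ycoz jvdr swf lai uyodr kylhi iqspd
Hunk 5: at line 1 remove [jvdr] add [jvu] -> 7 lines: ycoz jvu swf lai uyodr kylhi iqspd
Final line count: 7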